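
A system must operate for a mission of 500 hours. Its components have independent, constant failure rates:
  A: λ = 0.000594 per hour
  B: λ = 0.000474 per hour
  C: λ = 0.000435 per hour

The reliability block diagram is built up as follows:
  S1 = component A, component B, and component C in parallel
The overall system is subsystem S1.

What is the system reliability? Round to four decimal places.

R(A) = exp(−0.000594 × 500) = 0.743044
R(B) = exp(−0.000474 × 500) = 0.788991
R(C) = exp(−0.000435 × 500) = 0.804528
Parallel (A, B, and C): 1 − (1 − 0.743044)(1 − 0.788991)(1 − 0.804528) = 0.9894

0.9894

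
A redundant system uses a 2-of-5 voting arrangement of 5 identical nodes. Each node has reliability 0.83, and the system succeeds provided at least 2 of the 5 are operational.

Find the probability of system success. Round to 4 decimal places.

R = Σ_{i=2}^{5} C(5,i) p^i (1−p)^{5−i} with p = 0.83
C(5,2)·0.83^2·0.17^3 = 0.033846
C(5,3)·0.83^3·0.17^2 = 0.165246
C(5,4)·0.83^4·0.17^1 = 0.403396
C(5,5)·0.83^5·0.17^0 = 0.393904
Sum = 0.9964

0.9964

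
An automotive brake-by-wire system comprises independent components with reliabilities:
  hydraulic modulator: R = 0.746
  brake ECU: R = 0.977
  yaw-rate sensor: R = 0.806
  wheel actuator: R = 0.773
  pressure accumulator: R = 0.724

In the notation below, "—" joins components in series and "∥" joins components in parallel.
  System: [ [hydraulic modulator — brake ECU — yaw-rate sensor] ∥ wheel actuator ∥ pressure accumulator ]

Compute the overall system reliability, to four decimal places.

0.9742

Series (hydraulic modulator, brake ECU, and yaw-rate sensor): 0.746000 × 0.977000 × 0.806000 = 0.587447
Parallel ([0.587447], wheel actuator, and pressure accumulator): 1 − (1 − 0.587447)(1 − 0.773000)(1 − 0.724000) = 0.9742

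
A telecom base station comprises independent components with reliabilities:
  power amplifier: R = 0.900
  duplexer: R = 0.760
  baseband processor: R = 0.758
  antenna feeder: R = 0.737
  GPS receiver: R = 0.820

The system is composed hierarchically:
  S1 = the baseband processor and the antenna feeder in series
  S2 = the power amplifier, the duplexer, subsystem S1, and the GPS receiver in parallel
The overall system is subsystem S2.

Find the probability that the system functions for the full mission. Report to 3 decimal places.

0.998

Series (baseband processor and antenna feeder): 0.75800 × 0.73700 = 0.55865
Parallel (power amplifier, duplexer, [0.55865], and GPS receiver): 1 − (1 − 0.90000)(1 − 0.76000)(1 − 0.55865)(1 − 0.82000) = 0.998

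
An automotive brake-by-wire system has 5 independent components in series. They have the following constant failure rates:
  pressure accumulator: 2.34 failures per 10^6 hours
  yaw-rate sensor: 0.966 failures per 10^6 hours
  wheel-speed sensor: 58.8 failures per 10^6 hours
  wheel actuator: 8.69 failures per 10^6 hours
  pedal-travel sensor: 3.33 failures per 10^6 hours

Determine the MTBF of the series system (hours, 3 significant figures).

Series of exponential components: λ_sys = Σ λ_i
λ_sys = 0.00000234 + 0.000000966 + 0.0000588 + 0.00000869 + 0.00000333 = 7.4126e-05 /h
MTBF = 1 / λ_sys = 13500 h

13500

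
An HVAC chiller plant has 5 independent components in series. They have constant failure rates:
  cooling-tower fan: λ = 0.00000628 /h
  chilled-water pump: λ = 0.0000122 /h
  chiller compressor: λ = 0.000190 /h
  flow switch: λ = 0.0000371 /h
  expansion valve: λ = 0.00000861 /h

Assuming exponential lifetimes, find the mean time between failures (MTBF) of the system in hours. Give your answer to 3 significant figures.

Series of exponential components: λ_sys = Σ λ_i
λ_sys = 0.00000628 + 0.0000122 + 0.000190 + 0.0000371 + 0.00000861 = 2.5419e-04 /h
MTBF = 1 / λ_sys = 3930 h

3930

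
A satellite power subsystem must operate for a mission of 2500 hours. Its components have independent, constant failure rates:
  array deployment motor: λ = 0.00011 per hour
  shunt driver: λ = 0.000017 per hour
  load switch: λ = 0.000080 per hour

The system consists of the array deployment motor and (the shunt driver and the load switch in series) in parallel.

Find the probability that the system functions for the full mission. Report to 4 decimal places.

R(array deployment motor) = exp(−0.00011 × 2500) = 0.759572
R(shunt driver) = exp(−0.000017 × 2500) = 0.958390
R(load switch) = exp(−0.000080 × 2500) = 0.818731
Series (shunt driver and load switch): 0.958390 × 0.818731 = 0.784664
Parallel (array deployment motor and [0.784664]): 1 − (1 − 0.759572)(1 − 0.784664) = 0.9482

0.9482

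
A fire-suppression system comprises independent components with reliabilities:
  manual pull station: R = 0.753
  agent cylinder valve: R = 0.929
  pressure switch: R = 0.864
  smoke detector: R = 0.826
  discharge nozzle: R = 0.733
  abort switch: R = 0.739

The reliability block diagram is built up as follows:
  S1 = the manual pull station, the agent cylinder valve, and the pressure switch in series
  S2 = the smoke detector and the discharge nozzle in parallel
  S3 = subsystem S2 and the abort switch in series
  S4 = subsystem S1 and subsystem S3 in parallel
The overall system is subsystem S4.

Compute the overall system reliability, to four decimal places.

Series (manual pull station, agent cylinder valve, and pressure switch): 0.753000 × 0.929000 × 0.864000 = 0.604400
Parallel (smoke detector and discharge nozzle): 1 − (1 − 0.826000)(1 − 0.733000) = 0.953542
Series ([0.953542] and abort switch): 0.953542 × 0.739000 = 0.704668
Parallel ([0.604400] and [0.704668]): 1 − (1 − 0.604400)(1 − 0.704668) = 0.8832

0.8832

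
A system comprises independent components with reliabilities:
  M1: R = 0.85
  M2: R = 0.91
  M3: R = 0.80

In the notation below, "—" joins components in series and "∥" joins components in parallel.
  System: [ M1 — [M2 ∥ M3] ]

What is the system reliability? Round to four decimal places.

0.8347

Parallel (M2 and M3): 1 − (1 − 0.910000)(1 − 0.800000) = 0.982000
Series (M1 and [0.982000]): 0.850000 × 0.982000 = 0.8347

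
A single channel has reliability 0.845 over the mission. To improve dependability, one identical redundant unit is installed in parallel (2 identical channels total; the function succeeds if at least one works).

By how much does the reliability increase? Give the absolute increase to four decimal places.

0.1310

R_before = 0.845
R_after = 1 − (1 − 0.845)^2 = 0.9760
ΔR = 0.9760 − 0.845 = 0.1310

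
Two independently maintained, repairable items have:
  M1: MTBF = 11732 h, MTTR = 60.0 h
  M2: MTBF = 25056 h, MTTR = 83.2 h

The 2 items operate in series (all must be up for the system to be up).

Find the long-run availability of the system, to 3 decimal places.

A(M1) = MTBF/(MTBF+MTTR) = 11732/(11732+60.0) = 0.994912
A(M2) = MTBF/(MTBF+MTTR) = 25056/(25056+83.2) = 0.996690
Series availability: 0.994912 × 0.996690 = 0.992

0.992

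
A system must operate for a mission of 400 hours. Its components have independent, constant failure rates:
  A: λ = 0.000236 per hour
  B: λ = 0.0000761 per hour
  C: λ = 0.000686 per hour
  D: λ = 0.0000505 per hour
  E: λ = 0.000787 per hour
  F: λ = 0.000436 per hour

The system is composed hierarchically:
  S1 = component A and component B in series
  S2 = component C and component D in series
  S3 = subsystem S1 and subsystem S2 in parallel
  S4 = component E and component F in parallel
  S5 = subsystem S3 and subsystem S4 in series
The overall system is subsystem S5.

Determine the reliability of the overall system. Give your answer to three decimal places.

R(A) = exp(−0.000236 × 400) = 0.90992
R(B) = exp(−0.0000761 × 400) = 0.97002
R(C) = exp(−0.000686 × 400) = 0.76003
R(D) = exp(−0.0000505 × 400) = 0.98000
R(E) = exp(−0.000787 × 400) = 0.72993
R(F) = exp(−0.000436 × 400) = 0.83996
Series (A and B): 0.90992 × 0.97002 = 0.88264
Series (C and D): 0.76003 × 0.98000 = 0.74483
Parallel ([0.88264] and [0.74483]): 1 − (1 − 0.88264)(1 − 0.74483) = 0.97005
Parallel (E and F): 1 − (1 − 0.72993)(1 − 0.83996) = 0.95678
Series ([0.97005] and [0.95678]): 0.97005 × 0.95678 = 0.928

0.928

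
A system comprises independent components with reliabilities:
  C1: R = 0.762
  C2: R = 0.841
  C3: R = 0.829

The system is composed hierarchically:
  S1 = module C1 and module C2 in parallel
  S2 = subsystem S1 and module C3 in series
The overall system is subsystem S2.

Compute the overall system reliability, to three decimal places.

0.798

Parallel (C1 and C2): 1 − (1 − 0.76200)(1 − 0.84100) = 0.96216
Series ([0.96216] and C3): 0.96216 × 0.82900 = 0.798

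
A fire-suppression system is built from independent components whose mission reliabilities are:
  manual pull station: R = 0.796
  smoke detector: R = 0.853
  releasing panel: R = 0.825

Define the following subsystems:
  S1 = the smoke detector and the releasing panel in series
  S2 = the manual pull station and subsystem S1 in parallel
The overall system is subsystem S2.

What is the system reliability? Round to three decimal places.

0.940

Series (smoke detector and releasing panel): 0.85300 × 0.82500 = 0.70373
Parallel (manual pull station and [0.70373]): 1 − (1 − 0.79600)(1 − 0.70373) = 0.940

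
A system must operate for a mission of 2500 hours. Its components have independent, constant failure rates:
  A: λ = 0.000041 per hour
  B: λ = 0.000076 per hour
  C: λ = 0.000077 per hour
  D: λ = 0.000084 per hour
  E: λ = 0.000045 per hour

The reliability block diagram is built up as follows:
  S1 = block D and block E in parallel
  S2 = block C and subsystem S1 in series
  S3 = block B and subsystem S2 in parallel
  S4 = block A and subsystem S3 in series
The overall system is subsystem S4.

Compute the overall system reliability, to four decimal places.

R(A) = exp(−0.000041 × 2500) = 0.902578
R(B) = exp(−0.000076 × 2500) = 0.826959
R(C) = exp(−0.000077 × 2500) = 0.824894
R(D) = exp(−0.000084 × 2500) = 0.810584
R(E) = exp(−0.000045 × 2500) = 0.893597
Parallel (D and E): 1 − (1 − 0.810584)(1 − 0.893597) = 0.979846
Series (C and [0.979846]): 0.824894 × 0.979846 = 0.808269
Parallel (B and [0.808269]): 1 − (1 − 0.826959)(1 − 0.808269) = 0.966823
Series (A and [0.966823]): 0.902578 × 0.966823 = 0.8726

0.8726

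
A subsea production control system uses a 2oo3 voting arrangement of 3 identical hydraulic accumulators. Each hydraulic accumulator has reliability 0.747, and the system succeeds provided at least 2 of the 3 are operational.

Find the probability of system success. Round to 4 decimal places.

R = Σ_{i=2}^{3} C(3,i) p^i (1−p)^{3−i} with p = 0.747
C(3,2)·0.747^2·0.253^1 = 0.423529
C(3,3)·0.747^3·0.253^0 = 0.416833
Sum = 0.8404

0.8404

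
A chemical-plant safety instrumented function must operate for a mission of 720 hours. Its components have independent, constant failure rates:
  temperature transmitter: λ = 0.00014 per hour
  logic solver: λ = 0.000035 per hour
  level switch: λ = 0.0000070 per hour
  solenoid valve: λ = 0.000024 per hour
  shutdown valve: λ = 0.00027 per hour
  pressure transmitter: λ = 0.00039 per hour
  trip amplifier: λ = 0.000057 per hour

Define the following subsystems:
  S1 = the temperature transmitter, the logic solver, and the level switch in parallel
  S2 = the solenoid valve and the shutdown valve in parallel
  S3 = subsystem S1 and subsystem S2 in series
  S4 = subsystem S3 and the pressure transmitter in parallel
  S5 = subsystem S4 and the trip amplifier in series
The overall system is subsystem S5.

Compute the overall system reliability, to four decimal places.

0.9591

R(temperature transmitter) = exp(−0.00014 × 720) = 0.904114
R(logic solver) = exp(−0.000035 × 720) = 0.975115
R(level switch) = exp(−0.0000070 × 720) = 0.994973
R(solenoid valve) = exp(−0.000024 × 720) = 0.982868
R(shutdown valve) = exp(−0.00027 × 720) = 0.823329
R(pressure transmitter) = exp(−0.00039 × 720) = 0.755179
R(trip amplifier) = exp(−0.000057 × 720) = 0.959791
Parallel (temperature transmitter, logic solver, and level switch): 1 − (1 − 0.904114)(1 − 0.975115)(1 − 0.994973) = 0.999988
Parallel (solenoid valve and shutdown valve): 1 − (1 − 0.982868)(1 − 0.823329) = 0.996973
Series ([0.999988] and [0.996973]): 0.999988 × 0.996973 = 0.996961
Parallel ([0.996961] and pressure transmitter): 1 − (1 − 0.996961)(1 − 0.755179) = 0.999256
Series ([0.999256] and trip amplifier): 0.999256 × 0.959791 = 0.9591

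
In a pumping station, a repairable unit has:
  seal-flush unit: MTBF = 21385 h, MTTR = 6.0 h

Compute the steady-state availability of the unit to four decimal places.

A(seal-flush unit) = MTBF/(MTBF+MTTR) = 21385/(21385+6.0) = 0.9997

0.9997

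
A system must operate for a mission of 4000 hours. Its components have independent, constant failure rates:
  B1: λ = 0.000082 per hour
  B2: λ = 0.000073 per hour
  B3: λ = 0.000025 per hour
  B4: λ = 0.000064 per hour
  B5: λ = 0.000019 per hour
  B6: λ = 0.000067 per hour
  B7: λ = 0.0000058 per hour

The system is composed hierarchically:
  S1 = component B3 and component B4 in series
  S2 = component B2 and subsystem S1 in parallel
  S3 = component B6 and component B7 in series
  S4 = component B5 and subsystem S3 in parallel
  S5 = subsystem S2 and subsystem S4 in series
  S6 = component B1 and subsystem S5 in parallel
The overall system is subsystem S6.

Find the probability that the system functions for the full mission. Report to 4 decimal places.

0.9740

R(B1) = exp(−0.000082 × 4000) = 0.720363
R(B2) = exp(−0.000073 × 4000) = 0.746769
R(B3) = exp(−0.000025 × 4000) = 0.904837
R(B4) = exp(−0.000064 × 4000) = 0.774142
R(B5) = exp(−0.000019 × 4000) = 0.926816
R(B6) = exp(−0.000067 × 4000) = 0.764908
R(B7) = exp(−0.0000058 × 4000) = 0.977067
Series (B3 and B4): 0.904837 × 0.774142 = 0.700472
Parallel (B2 and [0.700472]): 1 − (1 − 0.746769)(1 − 0.700472) = 0.924150
Series (B6 and B7): 0.764908 × 0.977067 = 0.747366
Parallel (B5 and [0.747366]): 1 − (1 − 0.926816)(1 − 0.747366) = 0.981511
Series ([0.924150] and [0.981511]): 0.924150 × 0.981511 = 0.907063
Parallel (B1 and [0.907063]): 1 − (1 − 0.720363)(1 − 0.907063) = 0.9740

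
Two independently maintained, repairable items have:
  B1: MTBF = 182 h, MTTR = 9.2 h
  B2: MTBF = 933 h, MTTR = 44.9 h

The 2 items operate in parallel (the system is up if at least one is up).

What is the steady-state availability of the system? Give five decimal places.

A(B1) = MTBF/(MTBF+MTTR) = 182/(182+9.2) = 0.951883
A(B2) = MTBF/(MTBF+MTTR) = 933/(933+44.9) = 0.954085
Parallel availability: 1 − (1 − 0.951883)(1 − 0.954085) = 0.99779

0.99779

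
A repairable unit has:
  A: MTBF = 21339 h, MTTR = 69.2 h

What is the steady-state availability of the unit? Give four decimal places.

0.9968

A(A) = MTBF/(MTBF+MTTR) = 21339/(21339+69.2) = 0.9968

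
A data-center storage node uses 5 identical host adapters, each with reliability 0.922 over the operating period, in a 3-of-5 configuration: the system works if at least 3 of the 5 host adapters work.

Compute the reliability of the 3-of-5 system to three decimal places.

R = Σ_{i=3}^{5} C(5,i) p^i (1−p)^{5−i} with p = 0.922
C(5,3)·0.922^3·0.078^2 = 0.04769
C(5,4)·0.922^4·0.078^1 = 0.28183
C(5,5)·0.922^5·0.078^0 = 0.66628
Sum = 0.996

0.996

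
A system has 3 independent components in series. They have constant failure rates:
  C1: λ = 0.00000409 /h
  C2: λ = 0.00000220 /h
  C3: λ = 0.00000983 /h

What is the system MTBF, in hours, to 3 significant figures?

62000

Series of exponential components: λ_sys = Σ λ_i
λ_sys = 0.00000409 + 0.00000220 + 0.00000983 = 1.6120e-05 /h
MTBF = 1 / λ_sys = 62000 h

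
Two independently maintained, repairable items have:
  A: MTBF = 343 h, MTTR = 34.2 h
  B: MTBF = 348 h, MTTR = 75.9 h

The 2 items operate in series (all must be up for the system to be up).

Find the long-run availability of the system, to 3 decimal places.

A(A) = MTBF/(MTBF+MTTR) = 343/(343+34.2) = 0.909332
A(B) = MTBF/(MTBF+MTTR) = 348/(348+75.9) = 0.820948
Series availability: 0.909332 × 0.820948 = 0.747

0.747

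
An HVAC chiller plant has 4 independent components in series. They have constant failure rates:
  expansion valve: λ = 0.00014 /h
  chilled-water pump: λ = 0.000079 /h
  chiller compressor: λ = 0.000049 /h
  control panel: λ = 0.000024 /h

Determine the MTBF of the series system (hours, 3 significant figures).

Series of exponential components: λ_sys = Σ λ_i
λ_sys = 0.00014 + 0.000079 + 0.000049 + 0.000024 = 2.9200e-04 /h
MTBF = 1 / λ_sys = 3420 h

3420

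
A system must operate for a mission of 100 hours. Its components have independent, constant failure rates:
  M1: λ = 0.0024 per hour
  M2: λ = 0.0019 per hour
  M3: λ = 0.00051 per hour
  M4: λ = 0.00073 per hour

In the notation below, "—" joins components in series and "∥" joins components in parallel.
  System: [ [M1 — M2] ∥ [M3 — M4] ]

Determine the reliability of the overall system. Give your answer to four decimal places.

0.9592

R(M1) = exp(−0.0024 × 100) = 0.786628
R(M2) = exp(−0.0019 × 100) = 0.826959
R(M3) = exp(−0.00051 × 100) = 0.950279
R(M4) = exp(−0.00073 × 100) = 0.929601
Series (M1 and M2): 0.786628 × 0.826959 = 0.650509
Series (M3 and M4): 0.950279 × 0.929601 = 0.883380
Parallel ([0.650509] and [0.883380]): 1 − (1 − 0.650509)(1 − 0.883380) = 0.9592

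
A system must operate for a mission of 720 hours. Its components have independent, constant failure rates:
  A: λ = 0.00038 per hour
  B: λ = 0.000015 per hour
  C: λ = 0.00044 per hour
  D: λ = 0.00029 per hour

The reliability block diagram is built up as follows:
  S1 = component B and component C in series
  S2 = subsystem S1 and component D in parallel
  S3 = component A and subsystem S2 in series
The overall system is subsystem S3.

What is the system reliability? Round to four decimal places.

0.7206

R(A) = exp(−0.00038 × 720) = 0.760636
R(B) = exp(−0.000015 × 720) = 0.989258
R(C) = exp(−0.00044 × 720) = 0.728476
R(D) = exp(−0.00029 × 720) = 0.811558
Series (B and C): 0.989258 × 0.728476 = 0.720651
Parallel ([0.720651] and D): 1 − (1 − 0.720651)(1 − 0.811558) = 0.947359
Series (A and [0.947359]): 0.760636 × 0.947359 = 0.7206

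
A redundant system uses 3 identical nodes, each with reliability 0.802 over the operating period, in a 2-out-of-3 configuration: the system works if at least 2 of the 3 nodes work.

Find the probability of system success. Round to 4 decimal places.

0.8979

R = Σ_{i=2}^{3} C(3,i) p^i (1−p)^{3−i} with p = 0.802
C(3,2)·0.802^2·0.198^1 = 0.382063
C(3,3)·0.802^3·0.198^0 = 0.515850
Sum = 0.8979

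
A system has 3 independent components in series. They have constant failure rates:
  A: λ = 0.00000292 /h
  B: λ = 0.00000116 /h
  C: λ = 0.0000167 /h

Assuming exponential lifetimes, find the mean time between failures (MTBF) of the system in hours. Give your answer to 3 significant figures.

48100

Series of exponential components: λ_sys = Σ λ_i
λ_sys = 0.00000292 + 0.00000116 + 0.0000167 = 2.0780e-05 /h
MTBF = 1 / λ_sys = 48100 h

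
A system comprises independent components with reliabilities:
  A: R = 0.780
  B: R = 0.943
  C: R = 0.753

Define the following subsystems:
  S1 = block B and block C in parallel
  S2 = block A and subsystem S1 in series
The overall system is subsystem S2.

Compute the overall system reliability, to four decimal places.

0.7690

Parallel (B and C): 1 − (1 − 0.943000)(1 − 0.753000) = 0.985921
Series (A and [0.985921]): 0.780000 × 0.985921 = 0.7690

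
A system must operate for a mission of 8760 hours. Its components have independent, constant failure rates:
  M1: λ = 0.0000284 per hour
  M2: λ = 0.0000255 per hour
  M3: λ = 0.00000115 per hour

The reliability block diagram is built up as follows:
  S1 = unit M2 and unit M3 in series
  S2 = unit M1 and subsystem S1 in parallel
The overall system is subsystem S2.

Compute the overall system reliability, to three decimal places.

0.954

R(M1) = exp(−0.0000284 × 8760) = 0.77975
R(M2) = exp(−0.0000255 × 8760) = 0.79981
R(M3) = exp(−0.00000115 × 8760) = 0.98998
Series (M2 and M3): 0.79981 × 0.98998 = 0.79180
Parallel (M1 and [0.79180]): 1 − (1 − 0.77975)(1 − 0.79180) = 0.954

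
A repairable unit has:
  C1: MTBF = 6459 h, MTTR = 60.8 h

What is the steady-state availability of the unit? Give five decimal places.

A(C1) = MTBF/(MTBF+MTTR) = 6459/(6459+60.8) = 0.99067

0.99067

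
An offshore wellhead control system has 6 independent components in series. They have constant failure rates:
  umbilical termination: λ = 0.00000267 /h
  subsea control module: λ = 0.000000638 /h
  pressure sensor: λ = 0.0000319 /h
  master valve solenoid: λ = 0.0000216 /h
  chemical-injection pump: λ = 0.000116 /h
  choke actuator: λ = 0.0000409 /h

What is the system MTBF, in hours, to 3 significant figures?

Series of exponential components: λ_sys = Σ λ_i
λ_sys = 0.00000267 + 0.000000638 + 0.0000319 + 0.0000216 + 0.000116 + 0.0000409 = 2.1371e-04 /h
MTBF = 1 / λ_sys = 4680 h

4680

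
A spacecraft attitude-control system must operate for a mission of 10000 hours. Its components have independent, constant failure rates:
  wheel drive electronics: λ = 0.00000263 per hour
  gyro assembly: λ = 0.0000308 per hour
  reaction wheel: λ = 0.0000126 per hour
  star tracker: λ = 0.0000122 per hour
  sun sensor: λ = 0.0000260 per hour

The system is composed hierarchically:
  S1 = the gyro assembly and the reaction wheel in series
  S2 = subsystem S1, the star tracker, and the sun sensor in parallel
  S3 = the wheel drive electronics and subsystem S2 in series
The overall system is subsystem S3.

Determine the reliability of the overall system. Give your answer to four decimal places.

0.9650

R(wheel drive electronics) = exp(−0.00000263 × 10000) = 0.974043
R(gyro assembly) = exp(−0.0000308 × 10000) = 0.734915
R(reaction wheel) = exp(−0.0000126 × 10000) = 0.881615
R(star tracker) = exp(−0.0000122 × 10000) = 0.885148
R(sun sensor) = exp(−0.0000260 × 10000) = 0.771052
Series (gyro assembly and reaction wheel): 0.734915 × 0.881615 = 0.647912
Parallel ([0.647912], star tracker, and sun sensor): 1 − (1 − 0.647912)(1 − 0.885148)(1 − 0.771052) = 0.990742
Series (wheel drive electronics and [0.990742]): 0.974043 × 0.990742 = 0.9650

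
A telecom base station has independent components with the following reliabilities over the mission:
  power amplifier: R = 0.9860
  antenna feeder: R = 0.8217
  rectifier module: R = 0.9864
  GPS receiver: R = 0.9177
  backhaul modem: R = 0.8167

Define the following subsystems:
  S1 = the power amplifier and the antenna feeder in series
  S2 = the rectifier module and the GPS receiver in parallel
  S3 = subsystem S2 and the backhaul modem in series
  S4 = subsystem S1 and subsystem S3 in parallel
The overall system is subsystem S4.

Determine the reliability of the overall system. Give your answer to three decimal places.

0.965

Series (power amplifier and antenna feeder): 0.98600 × 0.82170 = 0.81020
Parallel (rectifier module and GPS receiver): 1 − (1 − 0.98640)(1 − 0.91770) = 0.99888
Series ([0.99888] and backhaul modem): 0.99888 × 0.81670 = 0.81579
Parallel ([0.81020] and [0.81579]): 1 − (1 − 0.81020)(1 − 0.81579) = 0.965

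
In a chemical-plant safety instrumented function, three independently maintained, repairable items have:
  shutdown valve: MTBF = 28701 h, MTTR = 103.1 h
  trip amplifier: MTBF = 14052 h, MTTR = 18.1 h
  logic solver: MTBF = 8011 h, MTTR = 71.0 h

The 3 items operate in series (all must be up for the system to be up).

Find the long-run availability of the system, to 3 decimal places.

A(shutdown valve) = MTBF/(MTBF+MTTR) = 28701/(28701+103.1) = 0.996421
A(trip amplifier) = MTBF/(MTBF+MTTR) = 14052/(14052+18.1) = 0.998714
A(logic solver) = MTBF/(MTBF+MTTR) = 8011/(8011+71.0) = 0.991215
Series availability: 0.996421 × 0.998714 × 0.991215 = 0.986

0.986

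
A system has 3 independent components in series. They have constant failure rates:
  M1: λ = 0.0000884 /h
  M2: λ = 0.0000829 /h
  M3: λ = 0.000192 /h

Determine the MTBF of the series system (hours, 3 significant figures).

2750

Series of exponential components: λ_sys = Σ λ_i
λ_sys = 0.0000884 + 0.0000829 + 0.000192 = 3.6330e-04 /h
MTBF = 1 / λ_sys = 2750 h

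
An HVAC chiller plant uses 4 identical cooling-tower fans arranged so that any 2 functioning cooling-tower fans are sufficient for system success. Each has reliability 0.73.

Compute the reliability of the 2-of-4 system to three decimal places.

R = Σ_{i=2}^{4} C(4,i) p^i (1−p)^{4−i} with p = 0.73
C(4,2)·0.73^2·0.27^2 = 0.23309
C(4,3)·0.73^3·0.27^1 = 0.42014
C(4,4)·0.73^4·0.27^0 = 0.28398
Sum = 0.937

0.937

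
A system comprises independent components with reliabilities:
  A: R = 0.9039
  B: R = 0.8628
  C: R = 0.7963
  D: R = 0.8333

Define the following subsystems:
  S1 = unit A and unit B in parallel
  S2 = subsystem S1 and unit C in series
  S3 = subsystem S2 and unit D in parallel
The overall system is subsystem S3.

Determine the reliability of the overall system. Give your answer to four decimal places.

Parallel (A and B): 1 − (1 − 0.903900)(1 − 0.862800) = 0.986815
Series ([0.986815] and C): 0.986815 × 0.796300 = 0.785801
Parallel ([0.785801] and D): 1 − (1 − 0.785801)(1 − 0.833300) = 0.9643

0.9643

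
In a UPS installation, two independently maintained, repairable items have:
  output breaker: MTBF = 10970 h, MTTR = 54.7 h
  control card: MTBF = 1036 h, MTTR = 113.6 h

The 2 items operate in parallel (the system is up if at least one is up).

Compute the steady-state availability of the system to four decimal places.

A(output breaker) = MTBF/(MTBF+MTTR) = 10970/(10970+54.7) = 0.995038
A(control card) = MTBF/(MTBF+MTTR) = 1036/(1036+113.6) = 0.901183
Parallel availability: 1 − (1 − 0.995038)(1 − 0.901183) = 0.9995

0.9995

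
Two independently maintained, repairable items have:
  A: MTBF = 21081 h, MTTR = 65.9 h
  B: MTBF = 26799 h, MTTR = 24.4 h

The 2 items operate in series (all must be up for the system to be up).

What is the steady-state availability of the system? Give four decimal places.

A(A) = MTBF/(MTBF+MTTR) = 21081/(21081+65.9) = 0.996884
A(B) = MTBF/(MTBF+MTTR) = 26799/(26799+24.4) = 0.999090
Series availability: 0.996884 × 0.999090 = 0.9960

0.9960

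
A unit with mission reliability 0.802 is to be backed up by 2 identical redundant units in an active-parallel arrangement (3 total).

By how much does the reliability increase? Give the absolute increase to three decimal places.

0.190

R_before = 0.802
R_after = 1 − (1 − 0.802)^3 = 0.992
ΔR = 0.992 − 0.802 = 0.190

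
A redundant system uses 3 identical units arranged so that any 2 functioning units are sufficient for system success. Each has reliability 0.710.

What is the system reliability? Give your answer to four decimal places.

0.7965

R = Σ_{i=2}^{3} C(3,i) p^i (1−p)^{3−i} with p = 0.710
C(3,2)·0.710^2·0.290^1 = 0.438567
C(3,3)·0.710^3·0.290^0 = 0.357911
Sum = 0.7965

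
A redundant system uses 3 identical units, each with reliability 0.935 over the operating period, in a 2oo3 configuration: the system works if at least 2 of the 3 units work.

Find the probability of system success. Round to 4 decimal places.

0.9879

R = Σ_{i=2}^{3} C(3,i) p^i (1−p)^{3−i} with p = 0.935
C(3,2)·0.935^2·0.065^1 = 0.170474
C(3,3)·0.935^3·0.065^0 = 0.817400
Sum = 0.9879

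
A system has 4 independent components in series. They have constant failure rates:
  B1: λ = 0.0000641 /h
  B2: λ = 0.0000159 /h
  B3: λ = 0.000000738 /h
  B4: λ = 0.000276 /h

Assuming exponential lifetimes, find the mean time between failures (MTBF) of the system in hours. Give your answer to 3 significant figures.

Series of exponential components: λ_sys = Σ λ_i
λ_sys = 0.0000641 + 0.0000159 + 0.000000738 + 0.000276 = 3.5674e-04 /h
MTBF = 1 / λ_sys = 2800 h

2800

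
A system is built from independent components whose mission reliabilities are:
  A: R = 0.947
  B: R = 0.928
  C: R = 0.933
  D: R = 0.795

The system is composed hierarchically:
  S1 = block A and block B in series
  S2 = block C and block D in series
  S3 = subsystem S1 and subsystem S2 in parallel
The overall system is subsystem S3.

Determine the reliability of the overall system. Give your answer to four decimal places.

0.9687

Series (A and B): 0.947000 × 0.928000 = 0.878816
Series (C and D): 0.933000 × 0.795000 = 0.741735
Parallel ([0.878816] and [0.741735]): 1 − (1 − 0.878816)(1 − 0.741735) = 0.9687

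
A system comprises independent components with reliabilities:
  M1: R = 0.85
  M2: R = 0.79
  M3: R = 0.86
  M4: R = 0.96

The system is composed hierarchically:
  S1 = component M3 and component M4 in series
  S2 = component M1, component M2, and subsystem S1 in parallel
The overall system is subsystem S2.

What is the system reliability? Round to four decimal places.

Series (M3 and M4): 0.860000 × 0.960000 = 0.825600
Parallel (M1, M2, and [0.825600]): 1 − (1 − 0.850000)(1 − 0.790000)(1 − 0.825600) = 0.9945

0.9945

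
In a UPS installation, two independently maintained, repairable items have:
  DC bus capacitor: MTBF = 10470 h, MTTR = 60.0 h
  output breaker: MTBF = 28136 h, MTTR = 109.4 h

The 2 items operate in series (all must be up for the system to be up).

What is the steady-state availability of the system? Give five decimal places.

A(DC bus capacitor) = MTBF/(MTBF+MTTR) = 10470/(10470+60.0) = 0.994302
A(output breaker) = MTBF/(MTBF+MTTR) = 28136/(28136+109.4) = 0.996127
Series availability: 0.994302 × 0.996127 = 0.99045

0.99045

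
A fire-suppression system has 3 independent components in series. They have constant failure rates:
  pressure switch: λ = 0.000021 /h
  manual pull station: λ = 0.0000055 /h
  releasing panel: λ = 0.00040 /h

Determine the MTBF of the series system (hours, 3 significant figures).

Series of exponential components: λ_sys = Σ λ_i
λ_sys = 0.000021 + 0.0000055 + 0.00040 = 4.2650e-04 /h
MTBF = 1 / λ_sys = 2340 h

2340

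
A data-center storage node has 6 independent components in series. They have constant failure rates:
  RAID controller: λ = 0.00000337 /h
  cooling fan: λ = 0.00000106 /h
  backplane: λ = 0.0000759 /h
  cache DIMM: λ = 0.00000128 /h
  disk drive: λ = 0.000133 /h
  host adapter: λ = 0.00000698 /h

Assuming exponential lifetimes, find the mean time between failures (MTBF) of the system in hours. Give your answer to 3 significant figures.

4510

Series of exponential components: λ_sys = Σ λ_i
λ_sys = 0.00000337 + 0.00000106 + 0.0000759 + 0.00000128 + 0.000133 + 0.00000698 = 2.2159e-04 /h
MTBF = 1 / λ_sys = 4510 h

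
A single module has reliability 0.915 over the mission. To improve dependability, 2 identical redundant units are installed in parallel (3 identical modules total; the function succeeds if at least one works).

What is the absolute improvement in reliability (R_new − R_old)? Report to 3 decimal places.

0.084

R_before = 0.915
R_after = 1 − (1 − 0.915)^3 = 0.999
ΔR = 0.999 − 0.915 = 0.084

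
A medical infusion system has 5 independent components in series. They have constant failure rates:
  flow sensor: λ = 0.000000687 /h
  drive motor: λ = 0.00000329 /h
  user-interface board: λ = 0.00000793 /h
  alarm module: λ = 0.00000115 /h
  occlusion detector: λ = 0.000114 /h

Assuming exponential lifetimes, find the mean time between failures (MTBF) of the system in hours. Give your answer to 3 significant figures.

Series of exponential components: λ_sys = Σ λ_i
λ_sys = 0.000000687 + 0.00000329 + 0.00000793 + 0.00000115 + 0.000114 = 1.2706e-04 /h
MTBF = 1 / λ_sys = 7870 h

7870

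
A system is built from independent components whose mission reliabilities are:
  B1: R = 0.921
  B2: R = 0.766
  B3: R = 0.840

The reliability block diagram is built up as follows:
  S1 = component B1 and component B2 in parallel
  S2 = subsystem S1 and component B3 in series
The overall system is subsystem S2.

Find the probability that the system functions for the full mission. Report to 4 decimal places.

Parallel (B1 and B2): 1 − (1 − 0.921000)(1 − 0.766000) = 0.981514
Series ([0.981514] and B3): 0.981514 × 0.840000 = 0.8245

0.8245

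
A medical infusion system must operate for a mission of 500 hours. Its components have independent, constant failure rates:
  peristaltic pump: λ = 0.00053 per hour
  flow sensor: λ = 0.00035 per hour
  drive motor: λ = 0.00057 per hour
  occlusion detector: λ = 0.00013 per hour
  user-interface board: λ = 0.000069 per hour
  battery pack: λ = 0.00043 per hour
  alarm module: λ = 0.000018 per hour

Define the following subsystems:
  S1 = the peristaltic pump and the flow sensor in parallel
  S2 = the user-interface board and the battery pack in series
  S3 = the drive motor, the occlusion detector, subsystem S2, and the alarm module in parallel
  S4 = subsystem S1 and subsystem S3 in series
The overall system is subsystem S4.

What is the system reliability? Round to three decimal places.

R(peristaltic pump) = exp(−0.00053 × 500) = 0.76721
R(flow sensor) = exp(−0.00035 × 500) = 0.83946
R(drive motor) = exp(−0.00057 × 500) = 0.75201
R(occlusion detector) = exp(−0.00013 × 500) = 0.93707
R(user-interface board) = exp(−0.000069 × 500) = 0.96609
R(battery pack) = exp(−0.00043 × 500) = 0.80654
R(alarm module) = exp(−0.000018 × 500) = 0.99104
Parallel (peristaltic pump and flow sensor): 1 − (1 − 0.76721)(1 − 0.83946) = 0.96263
Series (user-interface board and battery pack): 0.96609 × 0.80654 = 0.77919
Parallel (drive motor, occlusion detector, [0.77919], and alarm module): 1 − (1 − 0.75201)(1 − 0.93707)(1 − 0.77919)(1 − 0.99104) = 0.99997
Series ([0.96263] and [0.99997]): 0.96263 × 0.99997 = 0.963

0.963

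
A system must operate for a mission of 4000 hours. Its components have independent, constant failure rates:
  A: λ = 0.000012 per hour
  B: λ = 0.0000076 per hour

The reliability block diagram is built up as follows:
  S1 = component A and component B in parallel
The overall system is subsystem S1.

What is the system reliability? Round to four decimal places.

R(A) = exp(−0.000012 × 4000) = 0.953134
R(B) = exp(−0.0000076 × 4000) = 0.970057
Parallel (A and B): 1 − (1 − 0.953134)(1 − 0.970057) = 0.9986

0.9986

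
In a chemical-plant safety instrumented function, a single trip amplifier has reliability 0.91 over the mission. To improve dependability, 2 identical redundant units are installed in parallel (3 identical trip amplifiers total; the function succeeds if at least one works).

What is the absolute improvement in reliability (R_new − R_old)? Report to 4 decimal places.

R_before = 0.91
R_after = 1 − (1 − 0.91)^3 = 0.9993
ΔR = 0.9993 − 0.91 = 0.0893

0.0893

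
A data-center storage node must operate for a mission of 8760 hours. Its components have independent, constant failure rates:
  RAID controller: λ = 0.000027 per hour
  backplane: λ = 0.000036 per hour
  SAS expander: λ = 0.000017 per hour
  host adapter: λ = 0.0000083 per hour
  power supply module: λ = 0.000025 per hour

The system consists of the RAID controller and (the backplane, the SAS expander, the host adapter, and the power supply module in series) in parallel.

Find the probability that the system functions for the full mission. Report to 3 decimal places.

0.888

R(RAID controller) = exp(−0.000027 × 8760) = 0.78937
R(backplane) = exp(−0.000036 × 8760) = 0.72953
R(SAS expander) = exp(−0.000017 × 8760) = 0.86164
R(host adapter) = exp(−0.0000083 × 8760) = 0.92987
R(power supply module) = exp(−0.000025 × 8760) = 0.80332
Series (backplane, SAS expander, host adapter, and power supply module): 0.72953 × 0.86164 × 0.92987 × 0.80332 = 0.46955
Parallel (RAID controller and [0.46955]): 1 − (1 − 0.78937)(1 − 0.46955) = 0.888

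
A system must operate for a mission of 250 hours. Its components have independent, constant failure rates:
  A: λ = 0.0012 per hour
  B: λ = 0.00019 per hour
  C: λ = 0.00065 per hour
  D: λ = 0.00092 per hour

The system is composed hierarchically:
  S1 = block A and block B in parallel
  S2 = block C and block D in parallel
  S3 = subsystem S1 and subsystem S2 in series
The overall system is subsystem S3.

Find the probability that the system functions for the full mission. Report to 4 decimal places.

0.9575

R(A) = exp(−0.0012 × 250) = 0.740818
R(B) = exp(−0.00019 × 250) = 0.953610
R(C) = exp(−0.00065 × 250) = 0.850016
R(D) = exp(−0.00092 × 250) = 0.794534
Parallel (A and B): 1 − (1 − 0.740818)(1 − 0.953610) = 0.987977
Parallel (C and D): 1 − (1 − 0.850016)(1 − 0.794534) = 0.969183
Series ([0.987977] and [0.969183]): 0.987977 × 0.969183 = 0.9575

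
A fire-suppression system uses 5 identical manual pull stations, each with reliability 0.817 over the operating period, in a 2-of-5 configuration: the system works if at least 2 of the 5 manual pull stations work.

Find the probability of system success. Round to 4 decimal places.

0.9952

R = Σ_{i=2}^{5} C(5,i) p^i (1−p)^{5−i} with p = 0.817
C(5,2)·0.817^2·0.183^3 = 0.040907
C(5,3)·0.817^3·0.183^2 = 0.182628
C(5,4)·0.817^4·0.183^1 = 0.407671
C(5,5)·0.817^5·0.183^0 = 0.364007
Sum = 0.9952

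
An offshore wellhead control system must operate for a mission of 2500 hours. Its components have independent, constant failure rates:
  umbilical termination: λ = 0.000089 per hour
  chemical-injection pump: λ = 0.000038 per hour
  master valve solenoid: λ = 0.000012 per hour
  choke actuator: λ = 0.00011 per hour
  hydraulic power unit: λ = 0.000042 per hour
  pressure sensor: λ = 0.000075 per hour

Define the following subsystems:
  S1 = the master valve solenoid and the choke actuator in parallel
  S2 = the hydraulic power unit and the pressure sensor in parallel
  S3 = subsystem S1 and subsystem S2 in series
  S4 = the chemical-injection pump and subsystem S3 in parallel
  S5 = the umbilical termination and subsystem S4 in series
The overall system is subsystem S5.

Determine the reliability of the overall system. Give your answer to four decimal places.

0.7988

R(umbilical termination) = exp(−0.000089 × 2500) = 0.800515
R(chemical-injection pump) = exp(−0.000038 × 2500) = 0.909373
R(master valve solenoid) = exp(−0.000012 × 2500) = 0.970446
R(choke actuator) = exp(−0.00011 × 2500) = 0.759572
R(hydraulic power unit) = exp(−0.000042 × 2500) = 0.900325
R(pressure sensor) = exp(−0.000075 × 2500) = 0.829029
Parallel (master valve solenoid and choke actuator): 1 − (1 − 0.970446)(1 − 0.759572) = 0.992894
Parallel (hydraulic power unit and pressure sensor): 1 − (1 − 0.900325)(1 − 0.829029) = 0.982958
Series ([0.992894] and [0.982958]): 0.992894 × 0.982958 = 0.975973
Parallel (chemical-injection pump and [0.975973]): 1 − (1 − 0.909373)(1 − 0.975973) = 0.997823
Series (umbilical termination and [0.997823]): 0.800515 × 0.997823 = 0.7988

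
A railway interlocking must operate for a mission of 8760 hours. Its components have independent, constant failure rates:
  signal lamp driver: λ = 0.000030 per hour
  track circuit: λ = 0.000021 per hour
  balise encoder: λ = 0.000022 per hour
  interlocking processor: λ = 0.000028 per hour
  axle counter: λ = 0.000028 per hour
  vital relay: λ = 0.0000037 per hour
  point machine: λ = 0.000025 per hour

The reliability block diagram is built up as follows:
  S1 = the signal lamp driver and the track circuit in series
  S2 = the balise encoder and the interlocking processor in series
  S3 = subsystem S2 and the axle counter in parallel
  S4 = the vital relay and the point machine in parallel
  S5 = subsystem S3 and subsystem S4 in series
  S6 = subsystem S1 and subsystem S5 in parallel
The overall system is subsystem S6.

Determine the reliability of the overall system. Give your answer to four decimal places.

R(signal lamp driver) = exp(−0.000030 × 8760) = 0.768896
R(track circuit) = exp(−0.000021 × 8760) = 0.831969
R(balise encoder) = exp(−0.000022 × 8760) = 0.824713
R(interlocking processor) = exp(−0.000028 × 8760) = 0.782485
R(axle counter) = exp(−0.000028 × 8760) = 0.782485
R(vital relay) = exp(−0.0000037 × 8760) = 0.968108
R(point machine) = exp(−0.000025 × 8760) = 0.803322
Series (signal lamp driver and track circuit): 0.768896 × 0.831969 = 0.639698
Series (balise encoder and interlocking processor): 0.824713 × 0.782485 = 0.645326
Parallel ([0.645326] and axle counter): 1 − (1 − 0.645326)(1 − 0.782485) = 0.922853
Parallel (vital relay and point machine): 1 − (1 − 0.968108)(1 − 0.803322) = 0.993728
Series ([0.922853] and [0.993728]): 0.922853 × 0.993728 = 0.917065
Parallel ([0.639698] and [0.917065]): 1 − (1 − 0.639698)(1 − 0.917065) = 0.9701

0.9701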